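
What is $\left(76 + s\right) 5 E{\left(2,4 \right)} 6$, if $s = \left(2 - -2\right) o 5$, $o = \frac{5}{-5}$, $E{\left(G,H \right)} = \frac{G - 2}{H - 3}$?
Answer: $0$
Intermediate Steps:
$E{\left(G,H \right)} = \frac{-2 + G}{-3 + H}$
$o = -1$ ($o = 5 \left(- \frac{1}{5}\right) = -1$)
$s = -20$ ($s = \left(2 - -2\right) \left(-1\right) 5 = \left(2 + 2\right) \left(-1\right) 5 = 4 \left(-1\right) 5 = \left(-4\right) 5 = -20$)
$\left(76 + s\right) 5 E{\left(2,4 \right)} 6 = \left(76 - 20\right) 5 \frac{-2 + 2}{-3 + 4} \cdot 6 = 56 \cdot 5 \cdot 1^{-1} \cdot 0 \cdot 6 = 56 \cdot 5 \cdot 1 \cdot 0 \cdot 6 = 56 \cdot 5 \cdot 0 \cdot 6 = 56 \cdot 0 \cdot 6 = 56 \cdot 0 = 0$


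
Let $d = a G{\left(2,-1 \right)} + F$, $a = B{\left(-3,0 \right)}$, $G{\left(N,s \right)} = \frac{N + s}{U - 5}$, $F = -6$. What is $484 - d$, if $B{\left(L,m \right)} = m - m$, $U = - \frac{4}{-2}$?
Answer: $490$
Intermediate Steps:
$U = 2$ ($U = \left(-4\right) \left(- \frac{1}{2}\right) = 2$)
$B{\left(L,m \right)} = 0$
$G{\left(N,s \right)} = - \frac{N}{3} - \frac{s}{3}$ ($G{\left(N,s \right)} = \frac{N + s}{2 - 5} = \frac{N + s}{-3} = \left(N + s\right) \left(- \frac{1}{3}\right) = - \frac{N}{3} - \frac{s}{3}$)
$a = 0$
$d = -6$ ($d = 0 \left(\left(- \frac{1}{3}\right) 2 - - \frac{1}{3}\right) - 6 = 0 \left(- \frac{2}{3} + \frac{1}{3}\right) - 6 = 0 \left(- \frac{1}{3}\right) - 6 = 0 - 6 = -6$)
$484 - d = 484 - -6 = 484 + 6 = 490$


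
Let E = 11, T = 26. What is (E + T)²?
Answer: 1369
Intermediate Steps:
(E + T)² = (11 + 26)² = 37² = 1369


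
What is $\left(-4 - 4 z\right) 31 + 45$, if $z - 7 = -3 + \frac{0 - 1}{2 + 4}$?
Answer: $- \frac{1663}{3} \approx -554.33$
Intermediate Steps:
$z = \frac{23}{6}$ ($z = 7 - \left(3 - \frac{0 - 1}{2 + 4}\right) = 7 - \frac{19}{6} = \frac{23}{6} \approx 3.8333$)
$\left(-4 - 4 z\right) 31 + 45 = \left(-4 - \frac{46}{3}\right) 31 + 45 = \left(- \frac{58}{3}\right) 31 + 45 = - \frac{1798}{3} + 45 = - \frac{1663}{3}$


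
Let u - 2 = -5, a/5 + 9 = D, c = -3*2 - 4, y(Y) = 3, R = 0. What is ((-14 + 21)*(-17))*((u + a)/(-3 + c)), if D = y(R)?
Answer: -3927/13 ≈ -302.08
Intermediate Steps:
D = 3
c = -10 (c = -6 - 4 = -10)
a = -30 (a = -45 + 5*3 = -45 + 15 = -30)
u = -3 (u = 2 - 5 = -3)
((-14 + 21)*(-17))*((u + a)/(-3 + c)) = ((-14 + 21)*(-17))*((-3 - 30)/(-3 - 10)) = (7*(-17))*(-33/(-13)) = -(-3927)*(-1)/13 = -119*33/13 = -3927/13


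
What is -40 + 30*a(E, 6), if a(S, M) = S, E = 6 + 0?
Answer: 140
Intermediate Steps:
E = 6
-40 + 30*a(E, 6) = -40 + 30*6 = -40 + 180 = 140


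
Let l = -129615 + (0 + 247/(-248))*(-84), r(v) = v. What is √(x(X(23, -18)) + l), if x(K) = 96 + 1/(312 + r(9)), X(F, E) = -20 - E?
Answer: I*√51267990819198/19902 ≈ 359.77*I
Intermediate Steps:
l = -8030943/62 (l = -129615 + (0 + 247*(-1/248))*(-84) = -129615 + (0 - 247/248)*(-84) = -129615 - 247/248*(-84) = -129615 + 5187/62 = -8030943/62 ≈ -1.2953e+5)
x(K) = 30817/321 (x(K) = 96 + 1/(312 + 9) = 96 + 1/321 = 30817/321)
√(x(X(23, -18)) + l) = √(30817/321 - 8030943/62) = √(-2576022049/19902) = I*√51267990819198/19902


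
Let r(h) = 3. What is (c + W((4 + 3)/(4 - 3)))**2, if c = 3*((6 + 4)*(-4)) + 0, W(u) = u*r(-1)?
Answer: 9801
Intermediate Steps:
W(u) = 3*u (W(u) = u*3 = 3*u)
c = -120 (c = 3*(10*(-4)) + 0 = 3*(-40) + 0 = -120 + 0 = -120)
(c + W((4 + 3)/(4 - 3)))**2 = (-120 + 3*((4 + 3)/(4 - 3)))**2 = (-120 + 3*(7/1))**2 = (-120 + 3*(7*1))**2 = (-120 + 3*7)**2 = (-120 + 21)**2 = (-99)**2 = 9801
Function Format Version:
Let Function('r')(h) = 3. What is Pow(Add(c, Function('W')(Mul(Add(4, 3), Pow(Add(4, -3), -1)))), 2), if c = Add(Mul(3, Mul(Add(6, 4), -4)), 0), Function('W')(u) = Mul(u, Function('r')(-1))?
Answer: 9801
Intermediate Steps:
Function('W')(u) = Mul(3, u) (Function('W')(u) = Mul(u, 3) = Mul(3, u))
c = -120 (c = Add(Mul(3, Mul(10, -4)), 0) = Add(Mul(3, -40), 0) = Add(-120, 0) = -120)
Pow(Add(c, Function('W')(Mul(Add(4, 3), Pow(Add(4, -3), -1)))), 2) = Pow(Add(-120, Mul(3, Mul(Add(4, 3), Pow(Add(4, -3), -1)))), 2) = Pow(Add(-120, Mul(3, Mul(7, Pow(1, -1)))), 2) = Pow(Add(-120, Mul(3, Mul(7, 1))), 2) = Pow(Add(-120, Mul(3, 7)), 2) = Pow(Add(-120, 21), 2) = Pow(-99, 2) = 9801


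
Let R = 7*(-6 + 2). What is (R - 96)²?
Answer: 15376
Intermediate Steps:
R = -28 (R = 7*(-4) = -28)
(R - 96)² = (-28 - 96)² = (-124)² = 15376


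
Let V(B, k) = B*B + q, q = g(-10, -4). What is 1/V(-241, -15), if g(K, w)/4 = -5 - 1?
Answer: 1/58057 ≈ 1.7224e-5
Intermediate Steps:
g(K, w) = -24 (g(K, w) = 4*(-5 - 1) = 4*(-6) = -24)
q = -24
V(B, k) = -24 + B² (V(B, k) = B*B - 24 = B² - 24 = -24 + B²)
1/V(-241, -15) = 1/(-24 + (-241)²) = 1/(-24 + 58081) = 1/58057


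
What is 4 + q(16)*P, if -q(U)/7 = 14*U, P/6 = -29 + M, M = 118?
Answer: -837308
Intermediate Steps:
P = 534 (P = 6*(-29 + 118) = 6*89 = 534)
q(U) = -98*U
4 + q(16)*P = 4 - 98*16*534 = 4 - 1568*534 = 4 - 837312 = -837308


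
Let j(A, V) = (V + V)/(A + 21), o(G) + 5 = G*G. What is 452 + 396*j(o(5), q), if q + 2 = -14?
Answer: 5860/41 ≈ 142.93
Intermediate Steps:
q = -16 (q = -2 - 14 = -16)
o(G) = -5 + G² (o(G) = -5 + G*G = -5 + G²)
j(A, V) = 2*V/(21 + A) (j(A, V) = (2*V)/(21 + A) = 2*V/(21 + A))
452 + 396*j(o(5), q) = 452 + 396*(2*(-16)/(21 + (-5 + 5²))) = 452 + 396*(2*(-16)/(21 + (-5 + 25))) = 452 + 396*(2*(-16)/(21 + 20)) = 452 + 396*(2*(-16)/41) = 452 + 396*(2*(-16)*(1/41)) = 452 + 396*(-32/41) = 452 - 12672/41 = 5860/41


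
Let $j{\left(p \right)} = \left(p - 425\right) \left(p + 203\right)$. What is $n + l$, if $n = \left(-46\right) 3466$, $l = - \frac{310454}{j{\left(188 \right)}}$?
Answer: $- \frac{37785538}{237} \approx -1.5943 \cdot 10^{5}$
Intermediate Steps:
$j{\left(p \right)} = \left(-425 + p\right) \left(203 + p\right)$
$l = \frac{794}{237}$ ($l = - \frac{310454}{-86275 + 188^{2} - 41736} = - \frac{310454}{-86275 + 35344 - 41736} = - \frac{310454}{-92667} = \left(-310454\right) \left(- \frac{1}{92667}\right) = \frac{794}{237} \approx 3.3502$)
$n = -159436$
$n + l = -159436 + \frac{794}{237} = - \frac{37785538}{237}$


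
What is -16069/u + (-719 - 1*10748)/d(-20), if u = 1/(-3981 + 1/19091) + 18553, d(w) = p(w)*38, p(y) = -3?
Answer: 5343278967874151/53581958642322 ≈ 99.722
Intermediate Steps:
d(w) = -114 (d(w) = -3*38 = -114)
u = 1410051543219/76001270 (u = 1/(-3981 + 1/19091) + 18553 = 1/(-76001270/19091) + 18553 = -19091/76001270 + 18553 = 1410051543219/76001270 ≈ 18553.)
-16069/u + (-719 - 1*10748)/d(-20) = -16069/1410051543219/76001270 + (-719 - 1*10748)/(-114) = -16069*76001270/1410051543219 + (-719 - 10748)*(-1/114) = -1221264407630/1410051543219 - 11467*(-1/114) = -1221264407630/1410051543219 + 11467/114 = 5343278967874151/53581958642322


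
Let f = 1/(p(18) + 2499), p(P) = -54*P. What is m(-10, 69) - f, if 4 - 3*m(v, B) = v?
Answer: 2375/509 ≈ 4.6660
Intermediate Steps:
f = 1/1527 (f = 1/(-54*18 + 2499) = 1/(-972 + 2499) = 1/1527 ≈ 0.00065488)
m(v, B) = 4/3 - v/3
m(-10, 69) - f = (4/3 - ⅓*(-10)) - 1*1/1527 = (4/3 + 10/3) - 1/1527 = 14/3 - 1/1527 = 2375/509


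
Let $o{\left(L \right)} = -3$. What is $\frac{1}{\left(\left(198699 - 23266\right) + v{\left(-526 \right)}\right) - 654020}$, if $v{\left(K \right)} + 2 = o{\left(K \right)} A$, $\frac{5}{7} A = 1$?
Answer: $- \frac{5}{2392966} \approx -2.0895 \cdot 10^{-6}$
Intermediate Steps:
$A = \frac{7}{5}$ ($A = \frac{7}{5} \cdot 1 = \frac{7}{5} \approx 1.4$)
$v{\left(K \right)} = - \frac{31}{5}$ ($v{\left(K \right)} = -2 - \frac{21}{5} = - \frac{31}{5}$)
$\frac{1}{\left(\left(198699 - 23266\right) + v{\left(-526 \right)}\right) - 654020} = \frac{1}{\left(\left(198699 - 23266\right) - \frac{31}{5}\right) - 654020} = \frac{1}{\left(175433 - \frac{31}{5}\right) - 654020} = \frac{1}{\frac{877134}{5} - 654020} = \frac{1}{- \frac{2392966}{5}} = - \frac{5}{2392966}$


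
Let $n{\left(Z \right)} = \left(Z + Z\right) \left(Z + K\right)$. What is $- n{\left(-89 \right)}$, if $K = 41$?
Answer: $-8544$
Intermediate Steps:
$n{\left(Z \right)} = 2 Z \left(41 + Z\right)$ ($n{\left(Z \right)} = \left(Z + Z\right) \left(Z + 41\right) = 2 Z \left(41 + Z\right)$)
$- n{\left(-89 \right)} = - 2 \left(-89\right) \left(41 - 89\right) = - 2 \left(-89\right) \left(-48\right) = \left(-1\right) 8544 = -8544$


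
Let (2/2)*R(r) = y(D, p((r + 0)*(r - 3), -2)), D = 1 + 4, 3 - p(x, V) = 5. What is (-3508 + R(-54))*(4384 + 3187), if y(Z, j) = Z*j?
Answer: -26634778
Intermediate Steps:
p(x, V) = -2 (p(x, V) = 3 - 1*5 = 3 - 5 = -2)
D = 5
R(r) = -10 (R(r) = 5*(-2) = -10)
(-3508 + R(-54))*(4384 + 3187) = (-3508 - 10)*(4384 + 3187) = -3518*7571 = -26634778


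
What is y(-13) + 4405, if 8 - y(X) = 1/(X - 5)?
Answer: 79435/18 ≈ 4413.1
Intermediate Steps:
y(X) = 8 - 1/(-5 + X) (y(X) = 8 - 1/(X - 5) = 8 - 1/(-5 + X))
y(-13) + 4405 = (-41 + 8*(-13))/(-5 - 13) + 4405 = (-41 - 104)/(-18) + 4405 = -1/18*(-145) + 4405 = 145/18 + 4405 = 79435/18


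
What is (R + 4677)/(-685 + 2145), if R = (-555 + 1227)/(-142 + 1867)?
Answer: 2689499/839500 ≈ 3.2037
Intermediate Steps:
R = 224/575 (R = 672/1725 = 672*(1/1725) = 224/575 ≈ 0.38956)
(R + 4677)/(-685 + 2145) = (224/575 + 4677)/(-685 + 2145) = (2689499/575)/1460 = (2689499/575)*(1/1460) = 2689499/839500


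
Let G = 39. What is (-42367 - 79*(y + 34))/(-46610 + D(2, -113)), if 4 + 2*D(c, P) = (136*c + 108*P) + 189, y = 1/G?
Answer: 3514292/4093713 ≈ 0.85846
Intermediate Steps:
y = 1/39 ≈ 0.025641
D(c, P) = 185/2 + 54*P + 68*c (D(c, P) = -2 + ((136*c + 108*P) + 189)/2 = -2 + ((108*P + 136*c) + 189)/2 = -2 + (189 + 108*P + 136*c)/2 = -2 + (189/2 + 54*P + 68*c) = 185/2 + 54*P + 68*c)
(-42367 - 79*(y + 34))/(-46610 + D(2, -113)) = (-42367 - 79*(1/39 + 34))/(-46610 + (185/2 + 54*(-113) + 68*2)) = (-42367 - 79*1327/39)/(-46610 + (185/2 - 6102 + 136)) = (-42367 - 104833/39)/(-46610 - 11747/2) = -1757146/(39*(-104967/2)) = -1757146/39*(-2/104967) = 3514292/4093713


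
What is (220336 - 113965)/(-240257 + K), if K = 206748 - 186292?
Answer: -35457/73267 ≈ -0.48394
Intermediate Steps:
K = 20456
(220336 - 113965)/(-240257 + K) = (220336 - 113965)/(-240257 + 20456) = 106371/(-219801) = 106371*(-1/219801) = -35457/73267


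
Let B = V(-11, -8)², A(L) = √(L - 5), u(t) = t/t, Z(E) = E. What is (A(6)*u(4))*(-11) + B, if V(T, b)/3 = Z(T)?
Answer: 1078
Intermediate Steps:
u(t) = 1
V(T, b) = 3*T
A(L) = √(-5 + L)
B = 1089 (B = (3*(-11))² = (-33)² = 1089)
(A(6)*u(4))*(-11) + B = (√(-5 + 6)*1)*(-11) + 1089 = (√1*1)*(-11) + 1089 = (1*1)*(-11) + 1089 = 1*(-11) + 1089 = -11 + 1089 = 1078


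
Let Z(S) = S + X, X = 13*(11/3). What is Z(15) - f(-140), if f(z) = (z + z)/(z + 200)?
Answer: 202/3 ≈ 67.333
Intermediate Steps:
f(z) = 2*z/(200 + z) (f(z) = (2*z)/(200 + z) = 2*z/(200 + z))
X = 143/3 (X = 13*(11*(1/3)) = 13*(11/3) = 143/3 ≈ 47.667)
Z(S) = 143/3 + S (Z(S) = S + 143/3 = 143/3 + S)
Z(15) - f(-140) = (143/3 + 15) - 2*(-140)/(200 - 140) = 188/3 - 2*(-140)/60 = 188/3 - 1*(-14/3) = 188/3 + 14/3 = 202/3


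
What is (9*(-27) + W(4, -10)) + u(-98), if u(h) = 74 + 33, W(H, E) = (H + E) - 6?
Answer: -148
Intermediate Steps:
W(H, E) = -6 + E + H (W(H, E) = (E + H) - 6 = -6 + E + H)
u(h) = 107
(9*(-27) + W(4, -10)) + u(-98) = (9*(-27) + (-6 - 10 + 4)) + 107 = (-243 - 12) + 107 = -255 + 107 = -148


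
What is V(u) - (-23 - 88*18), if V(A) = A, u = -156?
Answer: 1451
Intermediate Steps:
V(u) - (-23 - 88*18) = -156 - (-23 - 88*18) = -156 - (-23 - 1584) = -156 - 1*(-1607) = -156 + 1607 = 1451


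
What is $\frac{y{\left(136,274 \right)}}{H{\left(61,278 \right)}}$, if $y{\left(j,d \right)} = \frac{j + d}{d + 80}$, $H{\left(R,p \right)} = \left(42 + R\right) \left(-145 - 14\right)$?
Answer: $- \frac{205}{2898729} \approx -7.0721 \cdot 10^{-5}$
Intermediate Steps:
$H{\left(R,p \right)} = -6678 - 159 R$ ($H{\left(R,p \right)} = \left(42 + R\right) \left(-159\right) = -6678 - 159 R$)
$y{\left(j,d \right)} = \frac{d + j}{80 + d}$
$\frac{y{\left(136,274 \right)}}{H{\left(61,278 \right)}} = \frac{\frac{1}{80 + 274} \left(274 + 136\right)}{-6678 - 9699} = \frac{\frac{1}{354} \cdot 410}{-6678 - 9699} = \frac{\frac{1}{354} \cdot 410}{-16377} = \frac{205}{177} \left(- \frac{1}{16377}\right) = - \frac{205}{2898729}$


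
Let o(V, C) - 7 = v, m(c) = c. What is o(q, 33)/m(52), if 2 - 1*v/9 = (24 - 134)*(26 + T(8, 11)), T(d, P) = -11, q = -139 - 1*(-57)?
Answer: 14875/52 ≈ 286.06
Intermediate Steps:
q = -82 (q = -139 + 57 = -82)
v = 14868 (v = 18 - 9*(24 - 134)*(26 - 11) = 18 - (-990)*15 = 18 - 9*(-1650) = 18 + 14850 = 14868)
o(V, C) = 14875 (o(V, C) = 7 + 14868 = 14875)
o(q, 33)/m(52) = 14875/52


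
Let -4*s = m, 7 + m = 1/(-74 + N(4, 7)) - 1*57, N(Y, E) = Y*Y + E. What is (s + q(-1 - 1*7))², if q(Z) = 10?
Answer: 28143025/41616 ≈ 676.25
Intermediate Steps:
N(Y, E) = E + Y² (N(Y, E) = Y² + E = E + Y²)
m = -3265/51 (m = -7 + (1/(-74 + (7 + 4²)) - 1*57) = -7 + (1/(-74 + (7 + 16)) - 57) = -7 + (1/(-74 + 23) - 57) = -7 + (1/(-51) - 57) = -7 + (-1/51 - 57) = -7 - 2908/51 = -3265/51 ≈ -64.020)
s = 3265/204 (s = -¼*(-3265/51) = 3265/204 ≈ 16.005)
(s + q(-1 - 1*7))² = (3265/204 + 10)² = (5305/204)² = 28143025/41616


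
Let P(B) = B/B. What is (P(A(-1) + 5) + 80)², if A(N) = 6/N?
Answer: 6561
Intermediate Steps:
P(B) = 1
(P(A(-1) + 5) + 80)² = (1 + 80)² = 81² = 6561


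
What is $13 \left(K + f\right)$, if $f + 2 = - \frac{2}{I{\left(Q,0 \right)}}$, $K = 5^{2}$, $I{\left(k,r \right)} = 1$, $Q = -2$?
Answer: $273$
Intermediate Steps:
$K = 25$
$f = -4$ ($f = -2 - \frac{2}{1} = -2 - 2 = -4$)
$13 \left(K + f\right) = 13 \left(25 - 4\right) = 13 \cdot 21 = 273$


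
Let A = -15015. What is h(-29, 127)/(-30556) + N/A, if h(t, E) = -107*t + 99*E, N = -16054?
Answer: 63792721/114699585 ≈ 0.55617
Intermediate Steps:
h(-29, 127)/(-30556) + N/A = (-107*(-29) + 99*127)/(-30556) - 16054/(-15015) = (3103 + 12573)*(-1/30556) - 16054*(-1/15015) = 15676*(-1/30556) + 16054/15015 = -3919/7639 + 16054/15015 = 63792721/114699585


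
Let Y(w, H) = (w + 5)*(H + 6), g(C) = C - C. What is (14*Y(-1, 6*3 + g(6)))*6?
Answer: 8064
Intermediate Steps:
g(C) = 0
Y(w, H) = (5 + w)*(6 + H)
(14*Y(-1, 6*3 + g(6)))*6 = (14*(30 + 5*(6*3 + 0) + 6*(-1) + (6*3 + 0)*(-1)))*6 = (14*(30 + 5*(18 + 0) - 6 + (18 + 0)*(-1)))*6 = (14*(30 + 5*18 - 6 + 18*(-1)))*6 = (14*(30 + 90 - 6 - 18))*6 = (14*96)*6 = 1344*6 = 8064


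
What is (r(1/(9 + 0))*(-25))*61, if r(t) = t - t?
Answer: 0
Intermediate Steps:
r(t) = 0
(r(1/(9 + 0))*(-25))*61 = (0*(-25))*61 = 0*61 = 0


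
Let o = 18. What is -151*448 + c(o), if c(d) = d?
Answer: -67630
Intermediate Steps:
-151*448 + c(o) = -151*448 + 18 = -67648 + 18 = -67630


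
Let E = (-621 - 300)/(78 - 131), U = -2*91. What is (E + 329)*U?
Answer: -3341156/53 ≈ -63041.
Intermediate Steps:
U = -182
E = 921/53 (E = -921/(-53) = -921*(-1/53) = 921/53 ≈ 17.377)
(E + 329)*U = (921/53 + 329)*(-182) = (18358/53)*(-182) = -3341156/53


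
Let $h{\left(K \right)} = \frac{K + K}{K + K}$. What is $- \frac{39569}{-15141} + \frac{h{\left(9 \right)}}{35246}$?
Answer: $\frac{1394664115}{533659686} \approx 2.6134$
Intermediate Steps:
$h{\left(K \right)} = 1$ ($h{\left(K \right)} = \frac{2 K}{2 K} = 2 K \frac{1}{2 K} = 1$)
$- \frac{39569}{-15141} + \frac{h{\left(9 \right)}}{35246} = - \frac{39569}{-15141} + 1 \cdot \frac{1}{35246} = \left(-39569\right) \left(- \frac{1}{15141}\right) + 1 \cdot \frac{1}{35246} = \frac{39569}{15141} + \frac{1}{35246} = \frac{1394664115}{533659686}$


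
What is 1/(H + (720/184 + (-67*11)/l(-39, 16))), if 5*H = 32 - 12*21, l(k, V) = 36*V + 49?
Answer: -14375/593201 ≈ -0.024233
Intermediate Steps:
l(k, V) = 49 + 36*V
H = -44 (H = (32 - 12*21)/5 = (32 - 252)/5 = (⅕)*(-220) = -44)
1/(H + (720/184 + (-67*11)/l(-39, 16))) = 1/(-44 + (720/184 + (-67*11)/(49 + 36*16))) = 1/(-44 + (720*(1/184) - 737/(49 + 576))) = 1/(-44 + (90/23 - 737/625)) = 1/(-44 + 39299/14375) = 1/(-593201/14375) = -14375/593201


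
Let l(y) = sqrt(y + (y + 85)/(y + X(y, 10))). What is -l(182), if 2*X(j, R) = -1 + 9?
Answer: -sqrt(705126)/62 ≈ -13.544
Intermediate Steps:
X(j, R) = 4 (X(j, R) = (-1 + 9)/2 = (1/2)*8 = 4)
l(y) = sqrt(y + (85 + y)/(4 + y)) (l(y) = sqrt(y + (y + 85)/(y + 4)) = sqrt(y + (85 + y)/(4 + y)))
-l(182) = -sqrt((85 + 182 + 182*(4 + 182))/(4 + 182)) = -sqrt((85 + 182 + 182*186)/186) = -sqrt((85 + 182 + 33852)/186) = -sqrt((1/186)*34119) = -sqrt(11373/62) = -sqrt(705126)/62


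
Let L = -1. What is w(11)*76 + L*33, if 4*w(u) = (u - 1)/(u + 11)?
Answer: -268/11 ≈ -24.364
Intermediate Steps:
w(u) = (-1 + u)/(4*(11 + u)) (w(u) = ((u - 1)/(u + 11))/4 = ((-1 + u)/(11 + u))/4 = (-1 + u)/(4*(11 + u)))
w(11)*76 + L*33 = ((-1 + 11)/(4*(11 + 11)))*76 - 1*33 = ((¼)*10/22)*76 - 33 = ((¼)*(1/22)*10)*76 - 33 = (5/44)*76 - 33 = 95/11 - 33 = -268/11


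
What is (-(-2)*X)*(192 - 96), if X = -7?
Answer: -1344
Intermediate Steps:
(-(-2)*X)*(192 - 96) = (-(-2)*(-7))*(192 - 96) = -1*14*96 = -14*96 = -1344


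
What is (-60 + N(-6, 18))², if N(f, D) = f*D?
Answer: 28224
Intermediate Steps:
N(f, D) = D*f
(-60 + N(-6, 18))² = (-60 + 18*(-6))² = (-60 - 108)² = (-168)² = 28224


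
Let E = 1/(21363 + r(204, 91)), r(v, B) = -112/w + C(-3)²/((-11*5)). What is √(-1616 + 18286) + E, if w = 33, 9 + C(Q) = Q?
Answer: 165/3523903 + √16670 ≈ 129.11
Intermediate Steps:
C(Q) = -9 + Q
r(v, B) = -992/165 (r(v, B) = -112/33 + (-9 - 3)²/((-11*5)) = -112*1/33 + (-12)²/(-55) = -112/33 + 144*(-1/55) = -112/33 - 144/55 = -992/165)
E = 165/3523903 (E = 1/(21363 - 992/165) = 1/(3523903/165) = 165/3523903 ≈ 4.6823e-5)
√(-1616 + 18286) + E = √(-1616 + 18286) + 165/3523903 = √16670 + 165/3523903 = 165/3523903 + √16670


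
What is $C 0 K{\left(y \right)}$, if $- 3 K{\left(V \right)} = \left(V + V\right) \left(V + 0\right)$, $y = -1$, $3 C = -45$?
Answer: $0$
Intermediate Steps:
$C = -15$ ($C = \frac{1}{3} \left(-45\right) = -15$)
$K{\left(V \right)} = - \frac{2 V^{2}}{3}$ ($K{\left(V \right)} = - \frac{\left(V + V\right) \left(V + 0\right)}{3} = - \frac{2 V V}{3} = - \frac{2 V^{2}}{3}$)
$C 0 K{\left(y \right)} = \left(-15\right) 0 \left(- \frac{2 \left(-1\right)^{2}}{3}\right) = 0 \left(\left(- \frac{2}{3}\right) 1\right) = 0 \left(- \frac{2}{3}\right) = 0$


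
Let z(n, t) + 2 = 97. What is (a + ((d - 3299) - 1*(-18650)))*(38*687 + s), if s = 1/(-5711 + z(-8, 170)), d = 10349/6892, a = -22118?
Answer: -175286265132575/992448 ≈ -1.7662e+8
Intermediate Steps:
z(n, t) = 95 (z(n, t) = -2 + 97 = 95)
d = 10349/6892 (d = 10349*(1/6892) = 10349/6892 ≈ 1.5016)
s = -1/5616 (s = 1/(-5711 + 95) = 1/(-5616) = -1/5616 ≈ -0.00017806)
(a + ((d - 3299) - 1*(-18650)))*(38*687 + s) = (-22118 + ((10349/6892 - 3299) - 1*(-18650)))*(38*687 - 1/5616) = (-22118 + (-22726359/6892 + 18650))*(26106 - 1/5616) = (-22118 + 105809441/6892)*(146611295/5616) = -46627815/6892*146611295/5616 = -175286265132575/992448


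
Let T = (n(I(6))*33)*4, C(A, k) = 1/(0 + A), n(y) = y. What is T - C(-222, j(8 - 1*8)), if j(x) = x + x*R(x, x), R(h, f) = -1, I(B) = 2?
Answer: 58609/222 ≈ 264.00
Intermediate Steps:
j(x) = 0 (j(x) = x + x*(-1) = x - x = 0)
C(A, k) = 1/A
T = 264 (T = (2*33)*4 = 66*4 = 264)
T - C(-222, j(8 - 1*8)) = 264 - 1/(-222) = 264 - 1*(-1/222) = 264 + 1/222 = 58609/222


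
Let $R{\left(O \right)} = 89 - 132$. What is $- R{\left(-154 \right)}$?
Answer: $43$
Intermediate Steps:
$R{\left(O \right)} = -43$
$- R{\left(-154 \right)} = \left(-1\right) \left(-43\right) = 43$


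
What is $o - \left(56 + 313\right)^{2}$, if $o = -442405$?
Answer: $-578566$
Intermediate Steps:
$o - \left(56 + 313\right)^{2} = -442405 - \left(56 + 313\right)^{2} = -442405 - 369^{2} = -442405 - 136161 = -578566$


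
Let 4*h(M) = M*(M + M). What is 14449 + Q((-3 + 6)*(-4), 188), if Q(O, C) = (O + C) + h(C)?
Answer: 32297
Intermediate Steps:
h(M) = M²/2 (h(M) = (M*(M + M))/4 = (M*(2*M))/4 = (2*M²)/4 = M²/2)
Q(O, C) = C + O + C²/2 (Q(O, C) = (O + C) + C²/2 = (C + O) + C²/2 = C + O + C²/2)
14449 + Q((-3 + 6)*(-4), 188) = 14449 + (188 + (-3 + 6)*(-4) + (½)*188²) = 14449 + (188 + 3*(-4) + (½)*35344) = 14449 + (188 - 12 + 17672) = 14449 + 17848 = 32297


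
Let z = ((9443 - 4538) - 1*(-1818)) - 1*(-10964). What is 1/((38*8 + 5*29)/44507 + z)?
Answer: 44507/787195758 ≈ 5.6539e-5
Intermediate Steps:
z = 17687 (z = (4905 + 1818) + 10964 = 6723 + 10964 = 17687)
1/((38*8 + 5*29)/44507 + z) = 1/((38*8 + 5*29)/44507 + 17687) = 1/((304 + 145)*(1/44507) + 17687) = 1/(449*(1/44507) + 17687) = 1/(449/44507 + 17687) = 1/(787195758/44507) = 44507/787195758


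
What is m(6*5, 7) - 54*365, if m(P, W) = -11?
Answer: -19721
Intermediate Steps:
m(6*5, 7) - 54*365 = -11 - 54*365 = -11 - 19710 = -19721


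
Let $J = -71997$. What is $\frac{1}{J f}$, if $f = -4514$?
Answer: $\frac{1}{324994458} \approx 3.077 \cdot 10^{-9}$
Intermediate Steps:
$\frac{1}{J f} = \frac{1}{\left(-71997\right) \left(-4514\right)} = \left(- \frac{1}{71997}\right) \left(- \frac{1}{4514}\right) = \frac{1}{324994458}$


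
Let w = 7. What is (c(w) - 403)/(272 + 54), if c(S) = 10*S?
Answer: -333/326 ≈ -1.0215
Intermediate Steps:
(c(w) - 403)/(272 + 54) = (10*7 - 403)/(272 + 54) = (70 - 403)/326 = -333*1/326 = -333/326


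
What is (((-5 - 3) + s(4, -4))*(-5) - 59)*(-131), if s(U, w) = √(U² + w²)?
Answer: 2489 + 2620*√2 ≈ 6194.2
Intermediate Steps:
(((-5 - 3) + s(4, -4))*(-5) - 59)*(-131) = (((-5 - 3) + √(4² + (-4)²))*(-5) - 59)*(-131) = ((-8 + √(16 + 16))*(-5) - 59)*(-131) = ((-8 + √32)*(-5) - 59)*(-131) = ((-8 + 4*√2)*(-5) - 59)*(-131) = ((40 - 20*√2) - 59)*(-131) = (-19 - 20*√2)*(-131) = 2489 + 2620*√2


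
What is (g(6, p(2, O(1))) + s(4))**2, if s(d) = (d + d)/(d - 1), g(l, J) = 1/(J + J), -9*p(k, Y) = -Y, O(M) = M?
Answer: 1849/36 ≈ 51.361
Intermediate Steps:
p(k, Y) = Y/9 (p(k, Y) = -(-1)*Y/9 = Y/9)
g(l, J) = 1/(2*J)
s(d) = 2*d/(-1 + d) (s(d) = (2*d)/(-1 + d) = 2*d/(-1 + d))
(g(6, p(2, O(1))) + s(4))**2 = (1/(2*(((1/9)*1))) + 2*4/(-1 + 4))**2 = (1/(2*(1/9)) + 2*4/3)**2 = ((1/2)*9 + 2*4*(1/3))**2 = (9/2 + 8/3)**2 = (43/6)**2 = 1849/36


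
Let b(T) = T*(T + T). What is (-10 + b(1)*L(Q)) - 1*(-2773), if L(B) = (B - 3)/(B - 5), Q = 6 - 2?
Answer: 2761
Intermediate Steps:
Q = 4
L(B) = (-3 + B)/(-5 + B)
b(T) = 2*T**2 (b(T) = T*(2*T) = 2*T**2)
(-10 + b(1)*L(Q)) - 1*(-2773) = (-10 + (2*1**2)*((-3 + 4)/(-5 + 4))) - 1*(-2773) = (-10 + (2*1)*(1/(-1))) + 2773 = (-10 + 2*(-1*1)) + 2773 = (-10 + 2*(-1)) + 2773 = (-10 - 2) + 2773 = -12 + 2773 = 2761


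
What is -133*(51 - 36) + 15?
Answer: -1980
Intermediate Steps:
-133*(51 - 36) + 15 = -133*15 + 15 = -1995 + 15 = -1980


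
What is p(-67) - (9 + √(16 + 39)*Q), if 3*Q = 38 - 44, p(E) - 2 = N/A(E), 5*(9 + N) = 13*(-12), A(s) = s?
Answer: -32/5 + 2*√55 ≈ 8.4324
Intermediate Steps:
N = -201/5 (N = -9 + (13*(-12))/5 = -9 + (⅕)*(-156) = -9 - 156/5 = -201/5 ≈ -40.200)
p(E) = 2 - 201/(5*E)
Q = -2 (Q = (38 - 44)/3 = (⅓)*(-6) = -2)
p(-67) - (9 + √(16 + 39)*Q) = (2 - 201/5/(-67)) - (9 + √(16 + 39)*(-2)) = (2 - 201/5*(-1/67)) - (9 + √55*(-2)) = (2 + ⅗) - (9 - 2*√55) = 13/5 + (-9 + 2*√55) = -32/5 + 2*√55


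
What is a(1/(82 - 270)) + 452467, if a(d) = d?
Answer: 85063795/188 ≈ 4.5247e+5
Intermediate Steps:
a(1/(82 - 270)) + 452467 = 1/(82 - 270) + 452467 = 1/(-188) + 452467 = -1/188 + 452467 = 85063795/188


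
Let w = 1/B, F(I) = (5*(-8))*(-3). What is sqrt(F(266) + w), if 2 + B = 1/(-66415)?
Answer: 7*sqrt(4781104255)/44277 ≈ 10.932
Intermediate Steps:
F(I) = 120 (F(I) = -40*(-3) = 120)
B = -132831/66415 (B = -2 + 1/(-66415) = -2 - 1/66415 = -132831/66415 ≈ -2.0000)
w = -66415/132831 (w = 1/(-132831/66415) = -66415/132831 ≈ -0.50000)
sqrt(F(266) + w) = sqrt(120 - 66415/132831) = sqrt(15873305/132831) = 7*sqrt(4781104255)/44277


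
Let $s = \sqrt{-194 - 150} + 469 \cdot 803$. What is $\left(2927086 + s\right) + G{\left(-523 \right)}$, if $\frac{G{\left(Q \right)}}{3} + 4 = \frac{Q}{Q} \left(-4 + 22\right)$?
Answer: $3303735 + 2 i \sqrt{86} \approx 3.3037 \cdot 10^{6} + 18.547 i$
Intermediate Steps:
$G{\left(Q \right)} = 42$ ($G{\left(Q \right)} = -12 + 3 \frac{Q}{Q} \left(-4 + 22\right) = -12 + 3 \cdot 1 \cdot 18 = -12 + 3 \cdot 18 = -12 + 54 = 42$)
$s = 376607 + 2 i \sqrt{86}$ ($s = \sqrt{-344} + 376607 = 2 i \sqrt{86} + 376607 = 376607 + 2 i \sqrt{86} \approx 3.7661 \cdot 10^{5} + 18.547 i$)
$\left(2927086 + s\right) + G{\left(-523 \right)} = \left(2927086 + \left(376607 + 2 i \sqrt{86}\right)\right) + 42 = \left(3303693 + 2 i \sqrt{86}\right) + 42 = 3303735 + 2 i \sqrt{86}$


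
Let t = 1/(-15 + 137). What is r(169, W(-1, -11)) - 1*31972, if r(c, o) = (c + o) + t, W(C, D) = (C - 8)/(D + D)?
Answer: -21339533/671 ≈ -31803.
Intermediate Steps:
W(C, D) = (-8 + C)/(2*D) (W(C, D) = (-8 + C)/((2*D)) = (-8 + C)*(1/(2*D)) = (-8 + C)/(2*D))
t = 1/122 ≈ 0.0081967
r(c, o) = 1/122 + c + o (r(c, o) = (c + o) + 1/122 = 1/122 + c + o)
r(169, W(-1, -11)) - 1*31972 = (1/122 + 169 + (½)*(-8 - 1)/(-11)) - 1*31972 = (1/122 + 169 + (½)*(-1/11)*(-9)) - 31972 = (1/122 + 169 + 9/22) - 31972 = 113679/671 - 31972 = -21339533/671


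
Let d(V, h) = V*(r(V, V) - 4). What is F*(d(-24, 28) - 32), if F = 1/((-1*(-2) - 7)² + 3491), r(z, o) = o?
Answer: 160/879 ≈ 0.18202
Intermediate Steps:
d(V, h) = V*(-4 + V) (d(V, h) = V*(V - 4) = V*(-4 + V))
F = 1/3516 (F = 1/((2 - 7)² + 3491) = 1/((-5)² + 3491) = 1/(25 + 3491) = 1/3516 ≈ 0.00028441)
F*(d(-24, 28) - 32) = (-24*(-4 - 24) - 32)/3516 = (-24*(-28) - 32)/3516 = (672 - 32)/3516 = (1/3516)*640 = 160/879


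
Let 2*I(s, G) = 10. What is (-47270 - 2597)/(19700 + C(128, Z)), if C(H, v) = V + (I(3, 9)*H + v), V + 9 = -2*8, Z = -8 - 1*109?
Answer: -49867/20198 ≈ -2.4689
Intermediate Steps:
I(s, G) = 5 (I(s, G) = (1/2)*10 = 5)
Z = -117 (Z = -8 - 109 = -117)
V = -25 (V = -9 - 2*8 = -9 - 16 = -25)
C(H, v) = -25 + v + 5*H (C(H, v) = -25 + (5*H + v) = -25 + (v + 5*H) = -25 + v + 5*H)
(-47270 - 2597)/(19700 + C(128, Z)) = (-47270 - 2597)/(19700 + (-25 - 117 + 5*128)) = -49867/(19700 + (-25 - 117 + 640)) = -49867/(19700 + 498) = -49867/20198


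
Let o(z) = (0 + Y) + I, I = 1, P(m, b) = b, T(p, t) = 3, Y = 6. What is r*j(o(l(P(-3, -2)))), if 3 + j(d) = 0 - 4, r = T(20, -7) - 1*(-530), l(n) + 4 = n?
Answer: -3731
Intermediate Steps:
l(n) = -4 + n
o(z) = 7 (o(z) = (0 + 6) + 1 = 6 + 1 = 7)
r = 533 (r = 3 - 1*(-530) = 3 + 530 = 533)
j(d) = -7 (j(d) = -3 + (0 - 4) = -3 - 4 = -7)
r*j(o(l(P(-3, -2)))) = 533*(-7) = -3731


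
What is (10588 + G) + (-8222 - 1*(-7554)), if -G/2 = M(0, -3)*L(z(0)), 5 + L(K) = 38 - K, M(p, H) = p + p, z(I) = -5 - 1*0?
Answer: 9920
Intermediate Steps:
z(I) = -5 (z(I) = -5 + 0 = -5)
M(p, H) = 2*p
L(K) = 33 - K (L(K) = -5 + (38 - K) = 33 - K)
G = 0 (G = -2*2*0*(33 - 1*(-5)) = -0*(33 + 5) = -0*38 = -2*0 = 0)
(10588 + G) + (-8222 - 1*(-7554)) = (10588 + 0) + (-8222 - 1*(-7554)) = 10588 + (-8222 + 7554) = 10588 - 668 = 9920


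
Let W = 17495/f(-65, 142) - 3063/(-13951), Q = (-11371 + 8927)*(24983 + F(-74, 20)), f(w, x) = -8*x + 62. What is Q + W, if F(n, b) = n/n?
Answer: -914898482326187/14983374 ≈ -6.1061e+7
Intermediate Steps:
f(w, x) = 62 - 8*x
F(n, b) = 1
Q = -61060896 (Q = (-11371 + 8927)*(24983 + 1) = -2444*24984 = -61060896)
W = -240783083/14983374 (W = 17495/(62 - 8*142) - 3063/(-13951) = 17495/(62 - 1136) - 3063*(-1/13951) = 17495/(-1074) + 3063/13951 = 17495*(-1/1074) + 3063/13951 = -17495/1074 + 3063/13951 = -240783083/14983374 ≈ -16.070)
Q + W = -61060896 - 240783083/14983374 = -914898482326187/14983374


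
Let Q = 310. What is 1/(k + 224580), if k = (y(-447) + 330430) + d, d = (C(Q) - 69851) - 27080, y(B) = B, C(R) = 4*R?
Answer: 1/458872 ≈ 2.1793e-6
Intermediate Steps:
d = -95691 (d = (4*310 - 69851) - 27080 = (1240 - 69851) - 27080 = -68611 - 27080 = -95691)
k = 234292 (k = (-447 + 330430) - 95691 = 329983 - 95691 = 234292)
1/(k + 224580) = 1/(234292 + 224580) = 1/458872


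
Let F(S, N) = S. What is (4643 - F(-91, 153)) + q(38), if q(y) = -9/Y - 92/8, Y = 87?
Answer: 273899/58 ≈ 4722.4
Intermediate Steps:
q(y) = -673/58 (q(y) = -9/87 - 92/8 = -9*1/87 - 92*1/8 = -3/29 - 23/2 = -673/58)
(4643 - F(-91, 153)) + q(38) = (4643 - 1*(-91)) - 673/58 = (4643 + 91) - 673/58 = 4734 - 673/58 = 273899/58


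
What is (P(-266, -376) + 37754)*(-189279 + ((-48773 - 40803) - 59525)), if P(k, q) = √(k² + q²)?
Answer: -12775198520 - 676760*√53033 ≈ -1.2931e+10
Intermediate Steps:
(P(-266, -376) + 37754)*(-189279 + ((-48773 - 40803) - 59525)) = (√((-266)² + (-376)²) + 37754)*(-189279 + ((-48773 - 40803) - 59525)) = (√(70756 + 141376) + 37754)*(-189279 + (-89576 - 59525)) = (√212132 + 37754)*(-189279 - 149101) = (2*√53033 + 37754)*(-338380) = (37754 + 2*√53033)*(-338380) = -12775198520 - 676760*√53033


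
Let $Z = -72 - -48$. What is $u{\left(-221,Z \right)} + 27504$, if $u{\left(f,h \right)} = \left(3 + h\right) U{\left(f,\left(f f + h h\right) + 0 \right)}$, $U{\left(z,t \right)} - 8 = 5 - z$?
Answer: $22590$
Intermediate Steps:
$U{\left(z,t \right)} = 13 - z$ ($U{\left(z,t \right)} = 8 - \left(-5 + z\right) = 13 - z$)
$Z = -24$ ($Z = -72 + 48 = -24$)
$u{\left(f,h \right)} = \left(3 + h\right) \left(13 - f\right)$
$u{\left(-221,Z \right)} + 27504 = - \left(-13 - 221\right) \left(3 - 24\right) + 27504 = \left(-1\right) \left(-234\right) \left(-21\right) + 27504 = -4914 + 27504 = 22590$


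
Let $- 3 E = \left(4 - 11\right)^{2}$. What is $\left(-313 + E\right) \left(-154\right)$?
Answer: $\frac{152152}{3} \approx 50717.0$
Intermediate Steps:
$E = - \frac{49}{3}$ ($E = - \frac{\left(4 - 11\right)^{2}}{3} = - \frac{\left(-7\right)^{2}}{3} = \left(- \frac{1}{3}\right) 49 = - \frac{49}{3} \approx -16.333$)
$\left(-313 + E\right) \left(-154\right) = \left(-313 - \frac{49}{3}\right) \left(-154\right) = \left(- \frac{988}{3}\right) \left(-154\right) = \frac{152152}{3}$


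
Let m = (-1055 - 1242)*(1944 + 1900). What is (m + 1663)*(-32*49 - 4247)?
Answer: 51334849075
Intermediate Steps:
m = -8829668 (m = -2297*3844 = -8829668)
(m + 1663)*(-32*49 - 4247) = (-8829668 + 1663)*(-32*49 - 4247) = -8828005*(-1568 - 4247) = -8828005*(-5815) = 51334849075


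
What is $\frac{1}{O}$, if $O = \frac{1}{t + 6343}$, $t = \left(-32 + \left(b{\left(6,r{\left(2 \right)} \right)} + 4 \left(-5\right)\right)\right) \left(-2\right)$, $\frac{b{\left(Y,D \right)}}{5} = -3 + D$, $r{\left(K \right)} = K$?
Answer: $6457$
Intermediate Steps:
$b{\left(Y,D \right)} = -15 + 5 D$ ($b{\left(Y,D \right)} = 5 \left(-3 + D\right) = -15 + 5 D$)
$t = 114$ ($t = \left(-32 + \left(\left(-15 + 5 \cdot 2\right) + 4 \left(-5\right)\right)\right) \left(-2\right) = \left(-32 + \left(\left(-15 + 10\right) - 20\right)\right) \left(-2\right) = \left(-32 - 25\right) \left(-2\right) = \left(-57\right) \left(-2\right) = 114$)
$O = \frac{1}{6457}$ ($O = \frac{1}{114 + 6343} = \frac{1}{6457} \approx 0.00015487$)
$\frac{1}{O} = \frac{1}{\frac{1}{6457}} = 6457$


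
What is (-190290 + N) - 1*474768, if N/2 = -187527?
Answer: -1040112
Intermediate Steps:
N = -375054 (N = 2*(-187527) = -375054)
(-190290 + N) - 1*474768 = (-190290 - 375054) - 1*474768 = -565344 - 474768 = -1040112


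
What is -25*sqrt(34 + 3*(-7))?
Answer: -25*sqrt(13) ≈ -90.139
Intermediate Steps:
-25*sqrt(34 + 3*(-7)) = -25*sqrt(34 - 21) = -25*sqrt(13)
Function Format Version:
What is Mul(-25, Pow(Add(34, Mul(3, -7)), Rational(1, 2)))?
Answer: Mul(-25, Pow(13, Rational(1, 2))) ≈ -90.139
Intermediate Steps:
Mul(-25, Pow(Add(34, Mul(3, -7)), Rational(1, 2))) = Mul(-25, Pow(Add(34, -21), Rational(1, 2))) = Mul(-25, Pow(13, Rational(1, 2)))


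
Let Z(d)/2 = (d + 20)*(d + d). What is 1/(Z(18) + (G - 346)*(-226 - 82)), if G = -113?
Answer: 1/144108 ≈ 6.9392e-6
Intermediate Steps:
Z(d) = 4*d*(20 + d) (Z(d) = 2*((d + 20)*(d + d)) = 2*((20 + d)*(2*d)) = 2*(2*d*(20 + d)) = 4*d*(20 + d))
1/(Z(18) + (G - 346)*(-226 - 82)) = 1/(4*18*(20 + 18) + (-113 - 346)*(-226 - 82)) = 1/(4*18*38 - 459*(-308)) = 1/(2736 + 141372) = 1/144108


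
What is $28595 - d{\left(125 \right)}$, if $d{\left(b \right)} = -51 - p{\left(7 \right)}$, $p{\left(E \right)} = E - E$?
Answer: $28646$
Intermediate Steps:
$p{\left(E \right)} = 0$
$d{\left(b \right)} = -51$ ($d{\left(b \right)} = -51 - 0 = -51 + 0 = -51$)
$28595 - d{\left(125 \right)} = 28595 - -51 = 28595 + 51 = 28646$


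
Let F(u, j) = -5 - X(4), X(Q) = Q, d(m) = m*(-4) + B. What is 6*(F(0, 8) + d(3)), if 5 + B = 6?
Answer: -120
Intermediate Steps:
B = 1 (B = -5 + 6 = 1)
d(m) = 1 - 4*m (d(m) = m*(-4) + 1 = -4*m + 1 = 1 - 4*m)
F(u, j) = -9 (F(u, j) = -5 - 1*4 = -5 - 4 = -9)
6*(F(0, 8) + d(3)) = 6*(-9 + (1 - 4*3)) = 6*(-9 + (1 - 12)) = 6*(-9 - 11) = 6*(-20) = -120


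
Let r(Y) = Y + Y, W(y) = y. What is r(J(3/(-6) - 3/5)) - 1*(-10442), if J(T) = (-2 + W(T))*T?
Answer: 522441/50 ≈ 10449.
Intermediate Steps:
J(T) = T*(-2 + T) (J(T) = (-2 + T)*T = T*(-2 + T))
r(Y) = 2*Y
r(J(3/(-6) - 3/5)) - 1*(-10442) = 2*((3/(-6) - 3/5)*(-2 + (3/(-6) - 3/5))) - 1*(-10442) = 2*((3*(-1/6) - 3*1/5)*(-2 + (3*(-1/6) - 3*1/5))) + 10442 = 2*((-1/2 - 3/5)*(-2 + (-1/2 - 3/5))) + 10442 = 2*(-11*(-2 - 11/10)/10) + 10442 = 2*(-11/10*(-31/10)) + 10442 = 2*(341/100) + 10442 = 341/50 + 10442 = 522441/50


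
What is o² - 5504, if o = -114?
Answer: 7492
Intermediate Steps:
o² - 5504 = (-114)² - 5504 = 12996 - 5504 = 7492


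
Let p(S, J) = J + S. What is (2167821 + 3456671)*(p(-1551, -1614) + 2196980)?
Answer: 12339094916980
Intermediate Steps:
(2167821 + 3456671)*(p(-1551, -1614) + 2196980) = (2167821 + 3456671)*((-1614 - 1551) + 2196980) = 5624492*(-3165 + 2196980) = 5624492*2193815 = 12339094916980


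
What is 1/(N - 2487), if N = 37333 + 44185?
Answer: 1/79031 ≈ 1.2653e-5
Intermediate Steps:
N = 81518
1/(N - 2487) = 1/(81518 - 2487) = 1/79031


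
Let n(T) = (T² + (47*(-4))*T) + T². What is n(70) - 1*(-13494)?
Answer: 10134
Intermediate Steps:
n(T) = -188*T + 2*T² (n(T) = (T² - 188*T) + T² = -188*T + 2*T²)
n(70) - 1*(-13494) = 2*70*(-94 + 70) - 1*(-13494) = 2*70*(-24) + 13494 = -3360 + 13494 = 10134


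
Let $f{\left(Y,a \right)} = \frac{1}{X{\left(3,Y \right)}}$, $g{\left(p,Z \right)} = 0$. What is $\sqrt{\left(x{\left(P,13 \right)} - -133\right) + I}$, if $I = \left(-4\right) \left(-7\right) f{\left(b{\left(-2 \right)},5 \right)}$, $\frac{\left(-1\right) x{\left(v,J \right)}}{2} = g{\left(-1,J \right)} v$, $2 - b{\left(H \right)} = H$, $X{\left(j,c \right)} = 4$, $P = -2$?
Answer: $2 \sqrt{35} \approx 11.832$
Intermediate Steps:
$b{\left(H \right)} = 2 - H$
$x{\left(v,J \right)} = 0$ ($x{\left(v,J \right)} = - 2 \cdot 0 v = \left(-2\right) 0 = 0$)
$f{\left(Y,a \right)} = \frac{1}{4}$
$I = 7$ ($I = \left(-4\right) \left(-7\right) \frac{1}{4} = 28 \cdot \frac{1}{4} = 7$)
$\sqrt{\left(x{\left(P,13 \right)} - -133\right) + I} = \sqrt{\left(0 - -133\right) + 7} = \sqrt{\left(0 + 133\right) + 7} = \sqrt{133 + 7} = \sqrt{140} = 2 \sqrt{35}$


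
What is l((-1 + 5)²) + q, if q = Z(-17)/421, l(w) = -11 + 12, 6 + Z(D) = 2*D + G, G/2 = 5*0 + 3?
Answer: 387/421 ≈ 0.91924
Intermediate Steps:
G = 6 (G = 2*(5*0 + 3) = 2*(0 + 3) = 2*3 = 6)
Z(D) = 2*D (Z(D) = -6 + (2*D + 6) = -6 + (6 + 2*D) = 2*D)
l(w) = 1
q = -34/421 (q = (2*(-17))/421 = -34*1/421 = -34/421 ≈ -0.080760)
l((-1 + 5)²) + q = 1 - 34/421 = 387/421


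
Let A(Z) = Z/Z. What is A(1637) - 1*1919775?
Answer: -1919774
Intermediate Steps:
A(Z) = 1
A(1637) - 1*1919775 = 1 - 1*1919775 = 1 - 1919775 = -1919774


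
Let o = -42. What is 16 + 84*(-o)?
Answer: 3544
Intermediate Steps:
16 + 84*(-o) = 16 + 84*(-1*(-42)) = 16 + 84*42 = 16 + 3528 = 3544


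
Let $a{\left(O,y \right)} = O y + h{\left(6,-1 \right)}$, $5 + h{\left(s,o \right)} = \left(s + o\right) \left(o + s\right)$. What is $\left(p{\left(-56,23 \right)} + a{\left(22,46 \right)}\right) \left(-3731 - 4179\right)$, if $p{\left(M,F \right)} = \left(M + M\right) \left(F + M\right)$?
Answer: $-37398480$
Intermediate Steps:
$h{\left(s,o \right)} = -5 + \left(o + s\right)^{2}$ ($h{\left(s,o \right)} = -5 + \left(s + o\right) \left(o + s\right) = -5 + \left(o + s\right) \left(o + s\right) = -5 + \left(o + s\right)^{2}$)
$p{\left(M,F \right)} = 2 M \left(F + M\right)$
$a{\left(O,y \right)} = 20 + O y$ ($a{\left(O,y \right)} = O y - \left(5 - \left(-1 + 6\right)^{2}\right) = O y - \left(5 - 5^{2}\right) = O y + \left(-5 + 25\right) = O y + 20 = 20 + O y$)
$\left(p{\left(-56,23 \right)} + a{\left(22,46 \right)}\right) \left(-3731 - 4179\right) = \left(2 \left(-56\right) \left(23 - 56\right) + \left(20 + 22 \cdot 46\right)\right) \left(-3731 - 4179\right) = \left(2 \left(-56\right) \left(-33\right) + \left(20 + 1012\right)\right) \left(-7910\right) = \left(3696 + 1032\right) \left(-7910\right) = 4728 \left(-7910\right) = -37398480$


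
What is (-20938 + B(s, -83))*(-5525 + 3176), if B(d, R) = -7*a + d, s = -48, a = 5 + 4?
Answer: 49444101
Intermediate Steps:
a = 9
B(d, R) = -63 + d (B(d, R) = -7*9 + d = -63 + d)
(-20938 + B(s, -83))*(-5525 + 3176) = (-20938 + (-63 - 48))*(-5525 + 3176) = (-20938 - 111)*(-2349) = -21049*(-2349) = 49444101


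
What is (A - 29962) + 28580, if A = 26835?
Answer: 25453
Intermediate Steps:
(A - 29962) + 28580 = (26835 - 29962) + 28580 = -3127 + 28580 = 25453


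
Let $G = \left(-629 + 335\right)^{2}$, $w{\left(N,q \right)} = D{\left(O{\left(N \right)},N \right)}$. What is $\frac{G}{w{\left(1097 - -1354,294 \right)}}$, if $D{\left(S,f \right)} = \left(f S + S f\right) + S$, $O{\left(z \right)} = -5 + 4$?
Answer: $- \frac{86436}{4903} \approx -17.629$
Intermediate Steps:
$O{\left(z \right)} = -1$
$D{\left(S,f \right)} = S + 2 S f$ ($D{\left(S,f \right)} = \left(S f + S f\right) + S = 2 S f + S = S + 2 S f$)
$w{\left(N,q \right)} = -1 - 2 N$ ($w{\left(N,q \right)} = - (1 + 2 N) = -1 - 2 N$)
$G = 86436$ ($G = \left(-294\right)^{2} = 86436$)
$\frac{G}{w{\left(1097 - -1354,294 \right)}} = \frac{86436}{-1 - 2 \left(1097 - -1354\right)} = \frac{86436}{-1 - 2 \left(1097 + 1354\right)} = \frac{86436}{-1 - 4902} = \frac{86436}{-4903} = 86436 \left(- \frac{1}{4903}\right) = - \frac{86436}{4903}$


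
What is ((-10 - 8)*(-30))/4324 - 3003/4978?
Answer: -2574213/5381218 ≈ -0.47837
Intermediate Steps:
((-10 - 8)*(-30))/4324 - 3003/4978 = -18*(-30)*(1/4324) - 3003*1/4978 = 540*(1/4324) - 3003/4978 = 135/1081 - 3003/4978 = -2574213/5381218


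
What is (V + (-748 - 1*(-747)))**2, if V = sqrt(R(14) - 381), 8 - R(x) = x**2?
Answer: (1 - I*sqrt(569))**2 ≈ -568.0 - 47.707*I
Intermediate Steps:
R(x) = 8 - x**2
V = I*sqrt(569) (V = sqrt((8 - 1*14**2) - 381) = sqrt((8 - 1*196) - 381) = sqrt((8 - 196) - 381) = sqrt(-188 - 381) = sqrt(-569) = I*sqrt(569) ≈ 23.854*I)
(V + (-748 - 1*(-747)))**2 = (I*sqrt(569) + (-748 - 1*(-747)))**2 = (I*sqrt(569) + (-748 + 747))**2 = (I*sqrt(569) - 1)**2 = (-1 + I*sqrt(569))**2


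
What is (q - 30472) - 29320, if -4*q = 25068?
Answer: -66059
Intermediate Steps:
q = -6267 (q = -¼*25068 = -6267)
(q - 30472) - 29320 = (-6267 - 30472) - 29320 = -36739 - 29320 = -66059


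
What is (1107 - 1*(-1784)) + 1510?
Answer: 4401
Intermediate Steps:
(1107 - 1*(-1784)) + 1510 = (1107 + 1784) + 1510 = 2891 + 1510 = 4401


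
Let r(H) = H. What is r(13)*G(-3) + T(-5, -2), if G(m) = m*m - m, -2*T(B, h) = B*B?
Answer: 287/2 ≈ 143.50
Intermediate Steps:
T(B, h) = -B²/2 (T(B, h) = -B*B/2 = -B²/2)
G(m) = m² - m
r(13)*G(-3) + T(-5, -2) = 13*(-3*(-1 - 3)) - ½*(-5)² = 13*(-3*(-4)) - ½*25 = 13*12 - 25/2 = 156 - 25/2 = 287/2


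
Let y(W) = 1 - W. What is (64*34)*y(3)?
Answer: -4352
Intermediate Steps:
(64*34)*y(3) = (64*34)*(1 - 1*3) = 2176*(1 - 3) = 2176*(-2) = -4352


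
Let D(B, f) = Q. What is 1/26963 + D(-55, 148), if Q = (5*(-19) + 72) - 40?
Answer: -1698668/26963 ≈ -63.000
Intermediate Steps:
Q = -63 (Q = (-95 + 72) - 40 = -23 - 40 = -63)
D(B, f) = -63
1/26963 + D(-55, 148) = 1/26963 - 63 = -1698668/26963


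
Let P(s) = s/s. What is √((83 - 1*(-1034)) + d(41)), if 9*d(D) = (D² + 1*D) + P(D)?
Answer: 16*√46/3 ≈ 36.172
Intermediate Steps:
P(s) = 1
d(D) = ⅑ + D/9 + D²/9 (d(D) = ((D² + 1*D) + 1)/9 = ((D² + D) + 1)/9 = ((D + D²) + 1)/9 = (1 + D + D²)/9 = ⅑ + D/9 + D²/9)
√((83 - 1*(-1034)) + d(41)) = √((83 - 1*(-1034)) + (⅑ + (⅑)*41 + (⅑)*41²)) = √((83 + 1034) + (⅑ + 41/9 + (⅑)*1681)) = √(1117 + (⅑ + 41/9 + 1681/9)) = √(1117 + 1723/9) = √(11776/9) = 16*√46/3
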